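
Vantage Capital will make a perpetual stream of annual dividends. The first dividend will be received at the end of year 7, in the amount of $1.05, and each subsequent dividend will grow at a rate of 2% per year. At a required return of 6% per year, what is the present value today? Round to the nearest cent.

Value at end of year 6: C₁ / (r − g) = $1.05 / (0.06 − 0.02) = $26.2500
Discount to today: PV = $26.2500 / (1 + 0.06)^6 = $26.2500 / 1.418519 = $18.51

$18.51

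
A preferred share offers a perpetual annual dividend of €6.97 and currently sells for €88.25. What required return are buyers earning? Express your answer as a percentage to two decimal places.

P = C/r ⇒ r = C/P = €6.97/€88.25 = 0.078980

7.90%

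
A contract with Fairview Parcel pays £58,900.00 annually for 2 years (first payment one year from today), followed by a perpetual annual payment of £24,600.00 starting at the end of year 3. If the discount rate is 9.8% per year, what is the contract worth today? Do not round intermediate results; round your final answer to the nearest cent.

PV of 2-year annuity: £58,900.00 × [1 − (1+0.098)^−2] / 0.098 = 102498.16689
Perpetuity value at year 2: £24,600.00 / 0.098 = 251020.40816
PV of perpetuity: 251020.40816 / (1+0.098)^2 = 208211.32657
Total PV = 102498.16689 + 208211.32657 = 310709.49347

£310709.49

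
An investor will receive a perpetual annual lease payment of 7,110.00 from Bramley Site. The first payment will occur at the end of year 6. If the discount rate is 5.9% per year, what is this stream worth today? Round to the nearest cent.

90476.92

Value at end of year 5: C / r = 7,110.00 / 0.059 = 120,508.4746
Discount to today: PV = 120,508.4746 / (1 + 0.059)^5 = 120,508.4746 / 1.331925 = 90,476.92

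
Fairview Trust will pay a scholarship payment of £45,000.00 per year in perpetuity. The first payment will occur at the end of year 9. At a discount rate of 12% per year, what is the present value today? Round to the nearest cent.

£151456.21

Value at end of year 8: C / r = £45,000.00 / 0.12 = £375,000.0000
Discount to today: PV = £375,000.0000 / (1 + 0.12)^8 = £375,000.0000 / 2.475963 = £151,456.21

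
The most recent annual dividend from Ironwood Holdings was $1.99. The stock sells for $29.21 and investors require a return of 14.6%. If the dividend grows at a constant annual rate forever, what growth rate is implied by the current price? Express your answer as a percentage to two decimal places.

7.29%

P = D₀(1+g)/(r−g) ⇒ P(r−g) = D₀(1+g) ⇒ g(P+D₀) = P·r − D₀
g = (P·r − D₀)/(P + D₀) = ($29.21×0.146 − $1.99) / ($29.21 + $1.99) = 0.072906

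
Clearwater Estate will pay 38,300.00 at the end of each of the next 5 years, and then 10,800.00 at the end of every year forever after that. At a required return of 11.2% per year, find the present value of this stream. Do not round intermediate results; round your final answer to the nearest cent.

197556.46

PV of 5-year annuity: 38,300.00 × [1 − (1+0.112)^−5] / 0.112 = 140843.56573
Perpetuity value at year 5: 10,800.00 / 0.112 = 96428.57143
PV of perpetuity: 96428.57143 / (1+0.112)^5 = 56712.89232
Total PV = 140843.56573 + 56712.89232 = 197556.45805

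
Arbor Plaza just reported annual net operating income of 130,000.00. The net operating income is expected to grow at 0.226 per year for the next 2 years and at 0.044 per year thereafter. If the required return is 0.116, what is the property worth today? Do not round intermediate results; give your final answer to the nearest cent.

2574612.21

D_1 = 159380.00000
D_2 = 195399.88000
Terminal value at year 2: TV = D_2×(1+g_2)/(r−g_2) = 203997.47472/0.072 = 2833298.26000
P_0 = D_1/(1+r)^1 + D_2/(1+r)^2 + TV/(1+r)^2
    = 142813.62007 + 156890.23137 + 2274908.35485 = 2574612.20629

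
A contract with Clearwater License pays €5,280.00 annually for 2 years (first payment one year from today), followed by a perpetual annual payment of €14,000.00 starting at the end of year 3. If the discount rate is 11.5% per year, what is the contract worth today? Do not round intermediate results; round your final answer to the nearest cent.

PV of 2-year annuity: €5,280.00 × [1 − (1+0.115)^−2] / 0.115 = 8982.44485
Perpetuity value at year 2: €14,000.00 / 0.115 = 121739.13043
PV of perpetuity: 121739.13043 / (1+0.115)^2 = 97922.04181
Total PV = 8982.44485 + 97922.04181 = 106904.48667

€106904.49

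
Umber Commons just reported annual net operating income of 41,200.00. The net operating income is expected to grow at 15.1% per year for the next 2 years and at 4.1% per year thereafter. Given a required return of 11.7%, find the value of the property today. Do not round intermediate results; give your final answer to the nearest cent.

685409.84

D_1 = 47421.20000
D_2 = 54581.80120
Terminal value at year 2: TV = D_2×(1+g_2)/(r−g_2) = 56819.65505/0.076 = 747627.04012
P_0 = D_1/(1+r)^1 + D_2/(1+r)^2 + TV/(1+r)^2
    = 42454.07341 + 43746.31915 + 599209.45053 = 685409.84309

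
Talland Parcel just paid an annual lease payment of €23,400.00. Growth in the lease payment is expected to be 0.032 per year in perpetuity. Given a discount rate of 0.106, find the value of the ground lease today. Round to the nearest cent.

€326335.14

D₁ = D₀ × (1 + g) = €23,400.00 × 1.032 = €24,148.8000
Growing perpetuity: P = D₁ / (r − g) = €24,148.8000 / (0.106 − 0.032) = €326,335.14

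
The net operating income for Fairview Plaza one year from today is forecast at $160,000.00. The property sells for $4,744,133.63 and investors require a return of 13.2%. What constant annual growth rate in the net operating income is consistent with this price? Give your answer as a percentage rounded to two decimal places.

9.83%

P = D₁/(r−g) ⇒ g = r − D₁/P = 0.132 − $160,000.00/$4,744,133.63 = 0.098274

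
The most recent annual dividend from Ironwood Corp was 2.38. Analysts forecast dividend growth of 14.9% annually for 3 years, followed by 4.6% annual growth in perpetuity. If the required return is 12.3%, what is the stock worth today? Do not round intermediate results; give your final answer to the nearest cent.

42.10

D_1 = 2.73462
D_2 = 3.14208
D_3 = 3.61025
Terminal value at year 3: TV = D_3×(1+g_2)/(r−g_2) = 3.77632/0.077 = 49.04311
P_0 = D_1/(1+r)^1 + D_2/(1+r)^2 + D_3/(1+r)^3 + TV/(1+r)^3
    = 2.43510 + 2.49148 + 2.54916 + 34.62890 = 42.10465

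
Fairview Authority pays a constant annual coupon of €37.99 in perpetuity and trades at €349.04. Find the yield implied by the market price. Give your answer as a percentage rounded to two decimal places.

10.88%

P = C/r ⇒ r = C/P = €37.99/€349.04 = 0.108841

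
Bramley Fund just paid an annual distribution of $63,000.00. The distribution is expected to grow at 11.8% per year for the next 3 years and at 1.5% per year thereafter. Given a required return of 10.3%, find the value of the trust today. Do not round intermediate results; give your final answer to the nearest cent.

$950885.65

D_1 = 70434.00000
D_2 = 78745.21200
D_3 = 88037.14702
Terminal value at year 3: TV = D_3×(1+g_2)/(r−g_2) = 89357.70422/0.088 = 1015428.45706
P_0 = D_1/(1+r)^1 + D_2/(1+r)^2 + D_3/(1+r)^3 + TV/(1+r)^3
    = 63856.75431 + 64725.15985 + 65605.37508 + 756698.36029 = 950885.64952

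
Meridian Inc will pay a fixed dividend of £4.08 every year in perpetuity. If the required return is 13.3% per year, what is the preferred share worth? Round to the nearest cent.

£30.68

Level perpetuity: PV = C / r = £4.08 / 0.133 = £30.68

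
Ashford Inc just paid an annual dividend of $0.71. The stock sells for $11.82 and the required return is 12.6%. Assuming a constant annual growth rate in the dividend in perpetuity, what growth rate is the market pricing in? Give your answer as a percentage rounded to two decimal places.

P = D₀(1+g)/(r−g) ⇒ P(r−g) = D₀(1+g) ⇒ g(P+D₀) = P·r − D₀
g = (P·r − D₀)/(P + D₀) = ($11.82×0.126 − $0.71) / ($11.82 + $0.71) = 0.062196

6.22%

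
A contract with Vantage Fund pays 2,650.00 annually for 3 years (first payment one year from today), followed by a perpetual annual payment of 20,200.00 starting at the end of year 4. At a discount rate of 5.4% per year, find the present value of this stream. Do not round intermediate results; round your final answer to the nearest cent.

326637.05

PV of 3-year annuity: 2,650.00 × [1 − (1+0.054)^−3] / 0.054 = 7162.85615
Perpetuity value at year 3: 20,200.00 / 0.054 = 374074.07407
PV of perpetuity: 374074.07407 / (1+0.054)^3 = 319474.18948
Total PV = 7162.85615 + 319474.18948 = 326637.04563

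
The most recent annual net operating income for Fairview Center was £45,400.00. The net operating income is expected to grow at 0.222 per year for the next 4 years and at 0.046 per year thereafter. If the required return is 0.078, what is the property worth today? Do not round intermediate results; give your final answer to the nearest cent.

D_1 = 55478.80000
D_2 = 67795.09360
D_3 = 82845.60438
D_4 = 101237.32855
Terminal value at year 4: TV = D_4×(1+g_2)/(r−g_2) = 105894.24566/0.032 = 3309195.17702
P_0 = D_1/(1+r)^1 + D_2/(1+r)^2 + D_3/(1+r)^3 + D_4/(1+r)^4 + TV/(1+r)^4
    = 51464.56401 + 58339.23675 + 66132.23313 + 74966.22345 + 2450458.42902 = 2701360.68636

£2701360.69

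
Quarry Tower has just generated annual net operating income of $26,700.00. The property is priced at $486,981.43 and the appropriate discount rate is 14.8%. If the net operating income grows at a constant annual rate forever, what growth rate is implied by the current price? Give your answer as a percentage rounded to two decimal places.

P = D₀(1+g)/(r−g) ⇒ P(r−g) = D₀(1+g) ⇒ g(P+D₀) = P·r − D₀
g = (P·r − D₀)/(P + D₀) = ($486,981.43×0.148 − $26,700.00) / ($486,981.43 + $26,700.00) = 0.088330

8.83%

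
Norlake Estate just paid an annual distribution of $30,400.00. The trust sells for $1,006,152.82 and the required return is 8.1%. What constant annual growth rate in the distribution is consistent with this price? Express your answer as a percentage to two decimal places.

P = D₀(1+g)/(r−g) ⇒ P(r−g) = D₀(1+g) ⇒ g(P+D₀) = P·r − D₀
g = (P·r − D₀)/(P + D₀) = ($1,006,152.82×0.081 − $30,400.00) / ($1,006,152.82 + $30,400.00) = 0.049296

4.93%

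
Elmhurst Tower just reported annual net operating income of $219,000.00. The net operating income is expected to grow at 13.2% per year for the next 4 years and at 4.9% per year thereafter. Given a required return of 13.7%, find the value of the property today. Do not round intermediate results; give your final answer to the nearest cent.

$3431372.73

D_1 = 247908.00000
D_2 = 280631.85600
D_3 = 317675.26099
D_4 = 359608.39544
Terminal value at year 4: TV = D_4×(1+g_2)/(r−g_2) = 377229.20682/0.088 = 4286695.53204
P_0 = D_1/(1+r)^1 + D_2/(1+r)^2 + D_3/(1+r)^3 + D_4/(1+r)^4 + TV/(1+r)^4
    = 218036.93931 + 217078.11372 + 216123.50460 + 215173.09341 + 2564961.07945 = 3431372.73050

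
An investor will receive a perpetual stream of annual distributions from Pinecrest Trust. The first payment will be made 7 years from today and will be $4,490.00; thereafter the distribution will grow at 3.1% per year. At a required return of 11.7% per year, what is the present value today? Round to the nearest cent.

Value at end of year 6: C₁ / (r − g) = $4,490.00 / (0.117 − 0.031) = $52,209.3023
Discount to today: PV = $52,209.3023 / (1 + 0.117)^6 = $52,209.3023 / 1.942312 = $26,879.97

$26879.97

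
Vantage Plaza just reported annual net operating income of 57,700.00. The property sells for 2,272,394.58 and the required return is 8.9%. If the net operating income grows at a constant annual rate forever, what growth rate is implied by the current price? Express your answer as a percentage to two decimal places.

6.20%

P = D₀(1+g)/(r−g) ⇒ P(r−g) = D₀(1+g) ⇒ g(P+D₀) = P·r − D₀
g = (P·r − D₀)/(P + D₀) = (2,272,394.58×0.089 − 57,700.00) / (2,272,394.58 + 57,700.00) = 0.062033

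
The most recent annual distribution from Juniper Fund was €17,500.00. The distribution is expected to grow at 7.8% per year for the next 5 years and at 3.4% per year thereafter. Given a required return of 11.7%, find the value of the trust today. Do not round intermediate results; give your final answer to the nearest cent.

D_1 = 18865.00000
D_2 = 20336.47000
D_3 = 21922.71466
D_4 = 23632.68640
D_5 = 25476.03594
Terminal value at year 5: TV = D_5×(1+g_2)/(r−g_2) = 26342.22117/0.083 = 317376.15861
P_0 = D_1/(1+r)^1 + D_2/(1+r)^2 + D_3/(1+r)^3 + D_4/(1+r)^4 + D_5/(1+r)^5 + TV/(1+r)^5
    = 16888.98836 + 16299.31016 + 15730.22055 + 15181.00068 + 14650.95679 + 182519.14839 = 261269.62493

€261269.62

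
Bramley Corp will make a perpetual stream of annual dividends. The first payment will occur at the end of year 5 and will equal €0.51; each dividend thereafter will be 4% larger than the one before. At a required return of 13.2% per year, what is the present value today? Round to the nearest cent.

Value at end of year 4: C₁ / (r − g) = €0.51 / (0.132 − 0.04) = €5.5435
Discount to today: PV = €5.5435 / (1 + 0.132)^4 = €5.5435 / 1.642047 = €3.38

€3.38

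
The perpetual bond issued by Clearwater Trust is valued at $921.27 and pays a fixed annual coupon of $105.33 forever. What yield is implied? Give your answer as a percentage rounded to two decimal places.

11.43%

P = C/r ⇒ r = C/P = $105.33/$921.27 = 0.114331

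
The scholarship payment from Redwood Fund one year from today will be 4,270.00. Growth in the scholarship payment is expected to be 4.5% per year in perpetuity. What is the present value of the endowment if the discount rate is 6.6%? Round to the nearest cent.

203333.33

Growing perpetuity: P = D₁ / (r − g) = 4,270.0000 / (0.066 − 0.045) = 203,333.33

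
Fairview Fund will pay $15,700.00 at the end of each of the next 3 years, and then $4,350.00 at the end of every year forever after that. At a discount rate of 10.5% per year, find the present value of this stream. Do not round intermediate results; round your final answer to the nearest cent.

$69407.72

PV of 3-year annuity: $15,700.00 × [1 − (1+0.105)^−3] / 0.105 = 38702.43836
Perpetuity value at year 3: $4,350.00 / 0.105 = 41428.57143
PV of perpetuity: 41428.57143 / (1+0.105)^3 = 30705.28437
Total PV = 38702.43836 + 30705.28437 = 69407.72273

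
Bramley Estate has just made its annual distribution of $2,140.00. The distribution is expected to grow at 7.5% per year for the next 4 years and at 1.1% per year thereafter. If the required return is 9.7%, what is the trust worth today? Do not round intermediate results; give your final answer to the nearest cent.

D_1 = 2300.50000
D_2 = 2473.03750
D_3 = 2658.51531
D_4 = 2857.90396
Terminal value at year 4: TV = D_4×(1+g_2)/(r−g_2) = 2889.34090/0.086 = 33596.98726
P_0 = D_1/(1+r)^1 + D_2/(1+r)^2 + D_3/(1+r)^3 + D_4/(1+r)^4 + TV/(1+r)^4
    = 2097.08295 + 2055.02660 + 2013.81366 + 1973.42725 + 23199.24356 = 31338.59402

$31338.59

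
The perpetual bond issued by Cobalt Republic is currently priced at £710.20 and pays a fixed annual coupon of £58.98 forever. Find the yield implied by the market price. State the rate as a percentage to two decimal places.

P = C/r ⇒ r = C/P = £58.98/£710.20 = 0.083047

8.30%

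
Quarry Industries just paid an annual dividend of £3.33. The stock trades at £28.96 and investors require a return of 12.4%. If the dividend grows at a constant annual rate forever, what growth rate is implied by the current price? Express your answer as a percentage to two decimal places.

0.81%

P = D₀(1+g)/(r−g) ⇒ P(r−g) = D₀(1+g) ⇒ g(P+D₀) = P·r − D₀
g = (P·r − D₀)/(P + D₀) = (£28.96×0.124 − £3.33) / (£28.96 + £3.33) = 0.008084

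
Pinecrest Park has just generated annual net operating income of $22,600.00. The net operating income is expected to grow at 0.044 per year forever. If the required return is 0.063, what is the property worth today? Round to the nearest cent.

D₁ = D₀ × (1 + g) = $22,600.00 × 1.044 = $23,594.4000
Growing perpetuity: P = D₁ / (r − g) = $23,594.4000 / (0.063 − 0.044) = $1,241,810.53

$1241810.53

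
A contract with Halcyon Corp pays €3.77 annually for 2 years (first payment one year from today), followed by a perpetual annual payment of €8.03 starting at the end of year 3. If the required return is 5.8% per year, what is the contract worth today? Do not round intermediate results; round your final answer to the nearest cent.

PV of 2-year annuity: €3.77 × [1 − (1+0.058)^−2] / 0.058 = 6.93131
Perpetuity value at year 2: €8.03 / 0.058 = 138.44828
PV of perpetuity: 138.44828 / (1+0.058)^2 = 123.68477
Total PV = 6.93131 + 123.68477 = 130.61608

€130.62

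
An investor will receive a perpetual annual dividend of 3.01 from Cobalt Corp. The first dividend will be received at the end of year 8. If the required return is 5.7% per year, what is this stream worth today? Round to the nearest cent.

35.82

Value at end of year 7: C / r = 3.01 / 0.057 = 52.8070
Discount to today: PV = 52.8070 / (1 + 0.057)^7 = 52.8070 / 1.474093 = 35.82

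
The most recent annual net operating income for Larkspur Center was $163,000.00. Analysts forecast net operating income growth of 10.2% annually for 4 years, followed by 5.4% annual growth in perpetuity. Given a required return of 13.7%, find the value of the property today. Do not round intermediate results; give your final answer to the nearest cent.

$2429907.97

D_1 = 179626.00000
D_2 = 197947.85200
D_3 = 218138.53290
D_4 = 240388.66326
Terminal value at year 4: TV = D_4×(1+g_2)/(r−g_2) = 253369.65108/0.083 = 3052646.39851
P_0 = D_1/(1+r)^1 + D_2/(1+r)^2 + D_3/(1+r)^3 + D_4/(1+r)^4 + TV/(1+r)^4
    = 157982.40985 + 153119.27498 + 148405.84084 + 143837.49921 + 1826562.94177 = 2429907.96665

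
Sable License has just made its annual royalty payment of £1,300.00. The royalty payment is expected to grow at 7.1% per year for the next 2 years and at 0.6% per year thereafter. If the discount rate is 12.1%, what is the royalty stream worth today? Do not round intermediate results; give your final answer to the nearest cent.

£12808.97

D_1 = 1392.30000
D_2 = 1491.15330
Terminal value at year 2: TV = D_2×(1+g_2)/(r−g_2) = 1500.10022/0.115 = 13044.34974
P_0 = D_1/(1+r)^1 + D_2/(1+r)^2 + TV/(1+r)^2
    = 1242.01606 + 1186.61837 + 10380.33117 = 12808.96560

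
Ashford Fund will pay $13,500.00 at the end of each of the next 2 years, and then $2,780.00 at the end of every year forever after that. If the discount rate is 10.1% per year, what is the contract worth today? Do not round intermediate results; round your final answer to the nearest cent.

PV of 2-year annuity: $13,500.00 × [1 − (1+0.101)^−2] / 0.101 = 23398.34730
Perpetuity value at year 2: $2,780.00 / 0.101 = 27524.75248
PV of perpetuity: 27524.75248 / (1+0.101)^2 = 22706.42614
Total PV = 23398.34730 + 22706.42614 = 46104.77345

$46104.77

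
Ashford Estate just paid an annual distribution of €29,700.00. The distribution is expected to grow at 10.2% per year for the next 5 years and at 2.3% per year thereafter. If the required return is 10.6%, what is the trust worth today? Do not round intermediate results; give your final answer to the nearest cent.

D_1 = 32729.40000
D_2 = 36067.79880
D_3 = 39746.71428
D_4 = 43800.87913
D_5 = 48268.56881
Terminal value at year 5: TV = D_5×(1+g_2)/(r−g_2) = 49378.74589/0.083 = 594924.64925
P_0 = D_1/(1+r)^1 + D_2/(1+r)^2 + D_3/(1+r)^3 + D_4/(1+r)^4 + D_5/(1+r)^5 + TV/(1+r)^5
    = 29592.58590 + 29485.56027 + 29378.92171 + 29272.66883 + 29166.80023 + 359489.59800 = 506386.13494

€506386.13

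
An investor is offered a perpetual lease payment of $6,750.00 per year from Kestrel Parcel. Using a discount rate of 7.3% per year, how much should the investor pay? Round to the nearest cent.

$92465.75

Level perpetuity: PV = C / r = $6,750.00 / 0.073 = $92,465.75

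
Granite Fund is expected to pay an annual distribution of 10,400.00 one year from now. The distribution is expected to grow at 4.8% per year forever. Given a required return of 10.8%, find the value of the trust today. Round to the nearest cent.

173333.33

Growing perpetuity: P = D₁ / (r − g) = 10,400.0000 / (0.108 − 0.048) = 173,333.33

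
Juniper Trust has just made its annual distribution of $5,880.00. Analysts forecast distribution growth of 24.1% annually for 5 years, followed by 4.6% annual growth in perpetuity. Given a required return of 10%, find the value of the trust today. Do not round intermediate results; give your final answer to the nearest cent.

D_1 = 7297.08000
D_2 = 9055.67628
D_3 = 11238.09426
D_4 = 13946.47498
D_5 = 17307.57545
Terminal value at year 5: TV = D_5×(1+g_2)/(r−g_2) = 18103.72392/0.054 = 335254.14671
P_0 = D_1/(1+r)^1 + D_2/(1+r)^2 + D_3/(1+r)^3 + D_4/(1+r)^4 + D_5/(1+r)^5 + TV/(1+r)^5
    = 6633.70909 + 7484.02998 + 8443.34655 + 9525.63007 + 10746.64265 + 208166.44833 = 250999.80668

$250999.81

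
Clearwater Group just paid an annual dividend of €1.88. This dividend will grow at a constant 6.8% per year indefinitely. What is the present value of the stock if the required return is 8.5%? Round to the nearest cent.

D₁ = D₀ × (1 + g) = €1.88 × 1.068 = €2.0078
Growing perpetuity: P = D₁ / (r − g) = €2.0078 / (0.085 − 0.068) = €118.11

€118.11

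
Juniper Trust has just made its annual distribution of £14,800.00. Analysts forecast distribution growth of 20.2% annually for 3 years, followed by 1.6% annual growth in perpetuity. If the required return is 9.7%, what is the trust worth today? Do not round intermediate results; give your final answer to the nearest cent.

D_1 = 17789.60000
D_2 = 21383.09920
D_3 = 25702.48524
Terminal value at year 3: TV = D_3×(1+g_2)/(r−g_2) = 26113.72500/0.081 = 322391.66669
P_0 = D_1/(1+r)^1 + D_2/(1+r)^2 + D_3/(1+r)^3 + TV/(1+r)^3
    = 16216.59070 + 17768.77122 + 19469.51960 + 244210.27054 = 297665.15206

£297665.15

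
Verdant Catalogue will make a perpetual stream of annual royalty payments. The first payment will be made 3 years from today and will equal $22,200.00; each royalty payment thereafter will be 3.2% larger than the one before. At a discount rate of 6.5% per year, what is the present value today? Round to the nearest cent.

$593116.24

Value at end of year 2: C₁ / (r − g) = $22,200.00 / (0.065 − 0.032) = $672,727.2727
Discount to today: PV = $672,727.2727 / (1 + 0.065)^2 = $672,727.2727 / 1.134225 = $593,116.24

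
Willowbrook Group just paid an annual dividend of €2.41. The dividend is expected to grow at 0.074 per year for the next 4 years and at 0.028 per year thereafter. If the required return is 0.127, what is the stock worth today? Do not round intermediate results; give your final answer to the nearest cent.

D_1 = 2.58834
D_2 = 2.77988
D_3 = 2.98559
D_4 = 3.20652
Terminal value at year 4: TV = D_4×(1+g_2)/(r−g_2) = 3.29630/0.099 = 33.29600
P_0 = D_1/(1+r)^1 + D_2/(1+r)^2 + D_3/(1+r)^3 + D_4/(1+r)^4 + TV/(1+r)^4
    = 2.29666 + 2.18866 + 2.08573 + 1.98764 + 20.63937 = 29.19806

€29.20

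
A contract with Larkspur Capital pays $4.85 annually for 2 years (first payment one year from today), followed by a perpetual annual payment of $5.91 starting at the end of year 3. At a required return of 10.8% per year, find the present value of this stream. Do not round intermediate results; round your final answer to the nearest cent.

$52.90

PV of 2-year annuity: $4.85 × [1 − (1+0.108)^−2] / 0.108 = 8.32785
Perpetuity value at year 2: $5.91 / 0.108 = 54.72222
PV of perpetuity: 54.72222 / (1+0.108)^2 = 44.57427
Total PV = 8.32785 + 44.57427 = 52.90212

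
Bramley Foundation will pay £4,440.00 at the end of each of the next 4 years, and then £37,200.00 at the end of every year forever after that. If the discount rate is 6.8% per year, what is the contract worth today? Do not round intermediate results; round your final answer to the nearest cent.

PV of 4-year annuity: £4,440.00 × [1 − (1+0.068)^−4] / 0.068 = 15107.37064
Perpetuity value at year 4: £37,200.00 / 0.068 = 547058.82353
PV of perpetuity: 547058.82353 / (1+0.068)^4 = 420483.55605
Total PV = 15107.37064 + 420483.55605 = 435590.92668

£435590.93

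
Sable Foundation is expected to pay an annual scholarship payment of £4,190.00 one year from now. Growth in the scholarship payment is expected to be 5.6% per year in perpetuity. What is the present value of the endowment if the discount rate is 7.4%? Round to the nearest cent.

Growing perpetuity: P = D₁ / (r − g) = £4,190.0000 / (0.074 − 0.056) = £232,777.78

£232777.78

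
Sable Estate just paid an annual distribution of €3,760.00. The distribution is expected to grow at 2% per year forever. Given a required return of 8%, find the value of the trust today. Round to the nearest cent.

D₁ = D₀ × (1 + g) = €3,760.00 × 1.02 = €3,835.2000
Growing perpetuity: P = D₁ / (r − g) = €3,835.2000 / (0.08 − 0.02) = €63,920.00

€63920.00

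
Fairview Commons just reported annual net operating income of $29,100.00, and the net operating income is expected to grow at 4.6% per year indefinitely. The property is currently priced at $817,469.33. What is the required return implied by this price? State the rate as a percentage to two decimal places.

D₁ = $29,100.00 × 1.046 = $30,438.6000
P = D₁/(r − g) ⇒ r = D₁/P + g = $30,438.6000/$817,469.33 + 0.046 = 0.037235 + 0.046 = 0.083235

8.32%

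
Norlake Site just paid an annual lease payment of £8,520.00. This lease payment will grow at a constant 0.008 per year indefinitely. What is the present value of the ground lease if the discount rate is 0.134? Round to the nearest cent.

£68160.00

D₁ = D₀ × (1 + g) = £8,520.00 × 1.008 = £8,588.1600
Growing perpetuity: P = D₁ / (r − g) = £8,588.1600 / (0.134 − 0.008) = £68,160.00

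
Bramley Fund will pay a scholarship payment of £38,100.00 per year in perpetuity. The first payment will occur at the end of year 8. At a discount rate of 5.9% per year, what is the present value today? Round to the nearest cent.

Value at end of year 7: C / r = £38,100.00 / 0.059 = £645,762.7119
Discount to today: PV = £645,762.7119 / (1 + 0.059)^7 = £645,762.7119 / 1.493729 = £432,315.93

£432315.93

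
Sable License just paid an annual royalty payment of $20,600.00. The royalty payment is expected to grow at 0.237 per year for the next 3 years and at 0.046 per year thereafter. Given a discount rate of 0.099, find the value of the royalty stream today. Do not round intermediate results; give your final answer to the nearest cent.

D_1 = 25482.20000
D_2 = 31521.48140
D_3 = 38992.07249
Terminal value at year 3: TV = D_3×(1+g_2)/(r−g_2) = 40785.70783/0.053 = 769541.65710
P_0 = D_1/(1+r)^1 + D_2/(1+r)^2 + D_3/(1+r)^3 + TV/(1+r)^3
    = 23186.71520 + 26098.24085 + 29375.36300 + 579747.73011 = 658408.04915

$658408.05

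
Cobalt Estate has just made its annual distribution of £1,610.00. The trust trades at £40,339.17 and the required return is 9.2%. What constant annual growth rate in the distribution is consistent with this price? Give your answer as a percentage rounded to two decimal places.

5.01%

P = D₀(1+g)/(r−g) ⇒ P(r−g) = D₀(1+g) ⇒ g(P+D₀) = P·r − D₀
g = (P·r − D₀)/(P + D₀) = (£40,339.17×0.092 − £1,610.00) / (£40,339.17 + £1,610.00) = 0.050089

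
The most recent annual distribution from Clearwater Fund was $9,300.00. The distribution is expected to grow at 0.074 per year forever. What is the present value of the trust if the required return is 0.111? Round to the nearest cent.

$269951.35

D₁ = D₀ × (1 + g) = $9,300.00 × 1.074 = $9,988.2000
Growing perpetuity: P = D₁ / (r − g) = $9,988.2000 / (0.111 − 0.074) = $269,951.35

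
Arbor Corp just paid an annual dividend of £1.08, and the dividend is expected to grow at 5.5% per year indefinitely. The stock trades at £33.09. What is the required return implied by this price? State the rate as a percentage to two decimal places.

8.94%

D₁ = £1.08 × 1.055 = £1.1394
P = D₁/(r − g) ⇒ r = D₁/P + g = £1.1394/£33.09 + 0.055 = 0.034433 + 0.055 = 0.089433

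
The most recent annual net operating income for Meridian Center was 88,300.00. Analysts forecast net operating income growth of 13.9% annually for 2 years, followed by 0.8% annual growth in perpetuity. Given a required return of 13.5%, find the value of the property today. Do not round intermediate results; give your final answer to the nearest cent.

D_1 = 100573.70000
D_2 = 114553.44430
Terminal value at year 2: TV = D_2×(1+g_2)/(r−g_2) = 115469.87185/0.127 = 909211.58940
P_0 = D_1/(1+r)^1 + D_2/(1+r)^2 + TV/(1+r)^2
    = 88611.18943 + 88923.47556 + 705786.32568 = 883320.99067

883320.99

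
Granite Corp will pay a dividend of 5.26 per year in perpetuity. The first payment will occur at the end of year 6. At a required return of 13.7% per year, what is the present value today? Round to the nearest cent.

20.21

Value at end of year 5: C / r = 5.26 / 0.137 = 38.3942
Discount to today: PV = 38.3942 / (1 + 0.137)^5 = 38.3942 / 1.900213 = 20.21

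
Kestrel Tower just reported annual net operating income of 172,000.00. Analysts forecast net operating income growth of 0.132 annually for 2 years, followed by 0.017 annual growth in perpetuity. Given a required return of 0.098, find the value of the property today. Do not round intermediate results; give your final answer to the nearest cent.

D_1 = 194704.00000
D_2 = 220404.92800
Terminal value at year 2: TV = D_2×(1+g_2)/(r−g_2) = 224151.81178/0.081 = 2767306.31822
P_0 = D_1/(1+r)^1 + D_2/(1+r)^2 + TV/(1+r)^2
    = 177326.04736 + 182817.01786 + 2295369.22424 = 2655512.28946

2655512.29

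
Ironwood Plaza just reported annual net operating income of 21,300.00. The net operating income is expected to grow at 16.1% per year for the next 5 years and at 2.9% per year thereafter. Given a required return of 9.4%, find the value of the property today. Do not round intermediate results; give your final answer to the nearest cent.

D_1 = 24729.30000
D_2 = 28710.71730
D_3 = 33333.14279
D_4 = 38699.77877
D_5 = 44930.44316
Terminal value at year 5: TV = D_5×(1+g_2)/(r−g_2) = 46233.42601/0.065 = 711283.47704
P_0 = D_1/(1+r)^1 + D_2/(1+r)^2 + D_3/(1+r)^3 + D_4/(1+r)^4 + D_5/(1+r)^5 + TV/(1+r)^5
    = 22604.47898 + 23988.84835 + 25458.00085 + 27017.12887 + 28671.74280 + 453895.74370 = 581635.94354

581635.94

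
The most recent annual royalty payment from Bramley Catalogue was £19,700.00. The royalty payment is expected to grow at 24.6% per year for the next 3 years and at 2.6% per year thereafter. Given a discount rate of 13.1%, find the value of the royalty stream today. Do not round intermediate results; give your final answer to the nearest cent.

D_1 = 24546.20000
D_2 = 30584.56520
D_3 = 38108.36824
Terminal value at year 3: TV = D_3×(1+g_2)/(r−g_2) = 39099.18581/0.105 = 372373.19822
P_0 = D_1/(1+r)^1 + D_2/(1+r)^2 + D_3/(1+r)^3 + TV/(1+r)^3
    = 21703.09461 + 23909.86373 + 26341.01698 + 257389.36596 = 329343.34128

£329343.34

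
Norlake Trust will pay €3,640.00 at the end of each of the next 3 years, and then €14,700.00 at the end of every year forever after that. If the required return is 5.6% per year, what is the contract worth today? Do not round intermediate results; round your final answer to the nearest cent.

PV of 3-year annuity: €3,640.00 × [1 − (1+0.056)^−3] / 0.056 = 9802.22116
Perpetuity value at year 3: €14,700.00 / 0.056 = 262500.00000
PV of perpetuity: 262500.00000 / (1+0.056)^3 = 222914.10685
Total PV = 9802.22116 + 222914.10685 = 232716.32801

€232716.33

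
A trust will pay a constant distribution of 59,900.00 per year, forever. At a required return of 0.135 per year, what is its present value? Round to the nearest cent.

443703.70

Level perpetuity: PV = C / r = 59,900.00 / 0.135 = 443,703.70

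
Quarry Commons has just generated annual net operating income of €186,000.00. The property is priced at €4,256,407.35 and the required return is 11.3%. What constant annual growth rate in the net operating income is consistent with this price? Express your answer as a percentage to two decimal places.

P = D₀(1+g)/(r−g) ⇒ P(r−g) = D₀(1+g) ⇒ g(P+D₀) = P·r − D₀
g = (P·r − D₀)/(P + D₀) = (€4,256,407.35×0.113 − €186,000.00) / (€4,256,407.35 + €186,000.00) = 0.066400

6.64%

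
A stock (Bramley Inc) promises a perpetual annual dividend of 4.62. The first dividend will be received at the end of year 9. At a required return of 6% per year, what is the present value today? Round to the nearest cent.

Value at end of year 8: C / r = 4.62 / 0.06 = 77.0000
Discount to today: PV = 77.0000 / (1 + 0.06)^8 = 77.0000 / 1.593848 = 48.31

48.31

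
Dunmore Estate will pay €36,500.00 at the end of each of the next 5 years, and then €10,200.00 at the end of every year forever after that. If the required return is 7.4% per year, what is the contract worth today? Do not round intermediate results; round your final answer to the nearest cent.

PV of 5-year annuity: €36,500.00 × [1 − (1+0.074)^−5] / 0.074 = 148067.92184
Perpetuity value at year 5: €10,200.00 / 0.074 = 137837.83784
PV of perpetuity: 137837.83784 / (1+0.074)^5 = 96459.95283
Total PV = 148067.92184 + 96459.95283 = 244527.87467

€244527.87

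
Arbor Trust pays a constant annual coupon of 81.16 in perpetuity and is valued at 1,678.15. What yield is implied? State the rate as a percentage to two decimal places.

P = C/r ⇒ r = C/P = 81.16/1,678.15 = 0.048363

4.84%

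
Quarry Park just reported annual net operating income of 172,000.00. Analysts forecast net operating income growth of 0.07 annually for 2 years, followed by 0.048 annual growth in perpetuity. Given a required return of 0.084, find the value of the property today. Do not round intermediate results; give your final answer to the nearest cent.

5215975.81

D_1 = 184040.00000
D_2 = 196922.80000
Terminal value at year 2: TV = D_2×(1+g_2)/(r−g_2) = 206375.09440/0.036 = 5732641.51111
P_0 = D_1/(1+r)^1 + D_2/(1+r)^2 + TV/(1+r)^2
    = 169778.59779 + 167585.88527 + 4878611.32670 = 5215975.80976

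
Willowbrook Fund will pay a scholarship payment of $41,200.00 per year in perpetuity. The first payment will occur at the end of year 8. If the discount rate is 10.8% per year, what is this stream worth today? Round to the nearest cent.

$186078.05

Value at end of year 7: C / r = $41,200.00 / 0.108 = $381,481.4815
Discount to today: PV = $381,481.4815 / (1 + 0.108)^7 = $381,481.4815 / 2.050115 = $186,078.05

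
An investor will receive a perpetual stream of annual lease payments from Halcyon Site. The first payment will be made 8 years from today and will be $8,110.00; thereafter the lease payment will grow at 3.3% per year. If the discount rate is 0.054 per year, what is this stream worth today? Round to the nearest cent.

$267249.74

Value at end of year 7: C₁ / (r − g) = $8,110.00 / (0.054 − 0.033) = $386,190.4762
Discount to today: PV = $386,190.4762 / (1 + 0.054)^7 = $386,190.4762 / 1.445055 = $267,249.74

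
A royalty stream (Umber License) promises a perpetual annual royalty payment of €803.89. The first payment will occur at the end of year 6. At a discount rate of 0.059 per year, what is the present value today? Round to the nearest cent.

Value at end of year 5: C / r = €803.89 / 0.059 = €13,625.2542
Discount to today: PV = €13,625.2542 / (1 + 0.059)^5 = €13,625.2542 / 1.331925 = €10,229.75

€10229.75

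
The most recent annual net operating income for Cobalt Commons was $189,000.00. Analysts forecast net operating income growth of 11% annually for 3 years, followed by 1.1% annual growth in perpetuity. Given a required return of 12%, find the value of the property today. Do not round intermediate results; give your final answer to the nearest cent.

$2263415.63

D_1 = 209790.00000
D_2 = 232866.90000
D_3 = 258482.25900
Terminal value at year 3: TV = D_3×(1+g_2)/(r−g_2) = 261325.56385/0.109 = 2397482.23715
P_0 = D_1/(1+r)^1 + D_2/(1+r)^2 + D_3/(1+r)^3 + TV/(1+r)^3
    = 187312.50000 + 185640.06696 + 183982.56637 + 1706480.50088 = 2263415.63422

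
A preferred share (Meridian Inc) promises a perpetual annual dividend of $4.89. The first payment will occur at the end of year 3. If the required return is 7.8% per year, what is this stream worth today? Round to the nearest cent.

$53.95

Value at end of year 2: C / r = $4.89 / 0.078 = $62.6923
Discount to today: PV = $62.6923 / (1 + 0.078)^2 = $62.6923 / 1.162084 = $53.95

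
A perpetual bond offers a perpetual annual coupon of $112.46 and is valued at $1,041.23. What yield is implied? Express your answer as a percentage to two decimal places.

10.80%

P = C/r ⇒ r = C/P = $112.46/$1,041.23 = 0.108007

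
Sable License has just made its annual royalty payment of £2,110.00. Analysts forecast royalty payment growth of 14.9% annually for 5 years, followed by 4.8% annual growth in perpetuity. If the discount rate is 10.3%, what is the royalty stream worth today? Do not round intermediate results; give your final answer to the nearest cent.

£61263.47

D_1 = 2424.39000
D_2 = 2785.62411
D_3 = 3200.68210
D_4 = 3677.58374
D_5 = 4225.54371
Terminal value at year 5: TV = D_5×(1+g_2)/(r−g_2) = 4428.36981/0.055 = 80515.81474
P_0 = D_1/(1+r)^1 + D_2/(1+r)^2 + D_3/(1+r)^3 + D_4/(1+r)^4 + D_5/(1+r)^5 + TV/(1+r)^5
    = 2197.99637 + 2289.66259 + 2385.15169 + 2484.62311 + 2588.24293 + 49317.79258 = 61263.46926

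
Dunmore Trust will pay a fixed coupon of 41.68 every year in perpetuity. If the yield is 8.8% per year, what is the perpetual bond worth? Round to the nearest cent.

473.64

Level perpetuity: PV = C / r = 41.68 / 0.088 = 473.64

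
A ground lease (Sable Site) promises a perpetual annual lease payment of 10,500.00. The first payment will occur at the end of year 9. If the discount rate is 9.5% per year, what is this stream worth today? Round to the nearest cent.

Value at end of year 8: C / r = 10,500.00 / 0.095 = 110,526.3158
Discount to today: PV = 110,526.3158 / (1 + 0.095)^8 = 110,526.3158 / 2.066869 = 53,475.24

53475.24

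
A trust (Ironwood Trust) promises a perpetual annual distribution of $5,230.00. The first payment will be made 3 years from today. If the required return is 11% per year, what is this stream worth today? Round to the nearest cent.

$38588.96

Value at end of year 2: C / r = $5,230.00 / 0.11 = $47,545.4545
Discount to today: PV = $47,545.4545 / (1 + 0.11)^2 = $47,545.4545 / 1.232100 = $38,588.96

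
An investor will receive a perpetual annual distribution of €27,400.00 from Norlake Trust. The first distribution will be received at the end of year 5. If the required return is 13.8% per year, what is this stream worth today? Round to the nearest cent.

Value at end of year 4: C / r = €27,400.00 / 0.138 = €198,550.7246
Discount to today: PV = €198,550.7246 / (1 + 0.138)^4 = €198,550.7246 / 1.677139 = €118,386.57

€118386.57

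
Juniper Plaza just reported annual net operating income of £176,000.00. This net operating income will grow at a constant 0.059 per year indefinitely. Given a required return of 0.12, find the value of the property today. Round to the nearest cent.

D₁ = D₀ × (1 + g) = £176,000.00 × 1.059 = £186,384.0000
Growing perpetuity: P = D₁ / (r − g) = £186,384.0000 / (0.12 − 0.059) = £3,055,475.41

£3055475.41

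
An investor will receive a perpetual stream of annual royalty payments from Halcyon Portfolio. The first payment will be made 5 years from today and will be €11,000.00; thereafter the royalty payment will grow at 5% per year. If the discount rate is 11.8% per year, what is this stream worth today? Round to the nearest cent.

€103542.00

Value at end of year 4: C₁ / (r − g) = €11,000.00 / (0.118 − 0.05) = €161,764.7059
Discount to today: PV = €161,764.7059 / (1 + 0.118)^4 = €161,764.7059 / 1.562310 = €103,542.00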